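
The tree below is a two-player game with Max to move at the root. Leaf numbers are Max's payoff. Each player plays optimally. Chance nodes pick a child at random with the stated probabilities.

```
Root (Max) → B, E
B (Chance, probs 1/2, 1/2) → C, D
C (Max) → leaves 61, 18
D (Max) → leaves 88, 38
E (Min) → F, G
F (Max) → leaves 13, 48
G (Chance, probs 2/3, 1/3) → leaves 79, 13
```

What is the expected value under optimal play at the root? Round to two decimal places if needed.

74.5

C (Max): max(61, 18) = 61
D (Max): max(88, 38) = 88
B (Chance): 1/2·61 + 1/2·88 = 74.5
F (Max): max(13, 48) = 48
G (Chance): 2/3·79 + 1/3·13 = 57
E (Min): min(48, 57) = 48
Root (Max): max(74.5, 48) = 74.5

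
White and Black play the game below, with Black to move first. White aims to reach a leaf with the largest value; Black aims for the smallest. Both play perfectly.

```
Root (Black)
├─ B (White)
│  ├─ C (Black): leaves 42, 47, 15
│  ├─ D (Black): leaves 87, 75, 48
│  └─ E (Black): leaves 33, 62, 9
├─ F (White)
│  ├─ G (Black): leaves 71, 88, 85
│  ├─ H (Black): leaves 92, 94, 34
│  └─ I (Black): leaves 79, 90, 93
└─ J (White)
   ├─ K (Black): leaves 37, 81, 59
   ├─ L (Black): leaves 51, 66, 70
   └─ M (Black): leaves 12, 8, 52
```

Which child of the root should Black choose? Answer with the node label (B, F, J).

B

C (Black): min(42, 47, 15) = 15
D (Black): min(87, 75, 48) = 48
E (Black): min(33, 62, 9) = 9
B (White): max(15, 48, 9) = 48
G (Black): min(71, 88, 85) = 71
H (Black): min(92, 94, 34) = 34
I (Black): min(79, 90, 93) = 79
F (White): max(71, 34, 79) = 79
K (Black): min(37, 81, 59) = 37
L (Black): min(51, 66, 70) = 51
M (Black): min(12, 8, 52) = 8
J (White): max(37, 51, 8) = 51
Root (Black): min(48, 79, 51) = 48
Black picks the child with the lowest value: B (value 48).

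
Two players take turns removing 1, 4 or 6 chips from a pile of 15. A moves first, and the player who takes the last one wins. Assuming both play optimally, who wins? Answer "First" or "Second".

Compute winning (W) and losing (L) positions by backward induction:
i:   0  1  2  3  4  5  6  7  8  9 10 11 12 13 14 15
     L  W  L  W  W  L  W  L  W  W  L  W  L  W  W  L
Position 15 is L, so the second player wins.

Second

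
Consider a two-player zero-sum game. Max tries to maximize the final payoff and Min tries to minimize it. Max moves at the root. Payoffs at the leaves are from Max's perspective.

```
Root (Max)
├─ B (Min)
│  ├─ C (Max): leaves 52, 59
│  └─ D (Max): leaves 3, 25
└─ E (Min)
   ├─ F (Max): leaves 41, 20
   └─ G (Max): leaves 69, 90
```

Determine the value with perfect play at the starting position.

C (Max): max(52, 59) = 59
D (Max): max(3, 25) = 25
B (Min): min(59, 25) = 25
F (Max): max(41, 20) = 41
G (Max): max(69, 90) = 90
E (Min): min(41, 90) = 41
Root (Max): max(25, 41) = 41

41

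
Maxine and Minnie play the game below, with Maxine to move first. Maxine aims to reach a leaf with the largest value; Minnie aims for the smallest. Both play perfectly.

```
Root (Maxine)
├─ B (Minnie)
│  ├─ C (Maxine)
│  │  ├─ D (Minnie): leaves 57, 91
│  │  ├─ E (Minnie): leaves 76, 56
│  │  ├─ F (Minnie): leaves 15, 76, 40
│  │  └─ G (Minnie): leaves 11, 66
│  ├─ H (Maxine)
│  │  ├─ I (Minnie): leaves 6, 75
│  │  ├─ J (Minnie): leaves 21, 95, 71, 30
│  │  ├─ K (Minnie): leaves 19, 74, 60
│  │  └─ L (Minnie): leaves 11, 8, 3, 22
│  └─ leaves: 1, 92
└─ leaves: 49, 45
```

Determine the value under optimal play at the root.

D (Minnie): min(57, 91) = 57
E (Minnie): min(76, 56) = 56
F (Minnie): min(15, 76, 40) = 15
G (Minnie): min(11, 66) = 11
C (Maxine): max(57, 56, 15, 11) = 57
I (Minnie): min(6, 75) = 6
J (Minnie): min(21, 95, 71, 30) = 21
K (Minnie): min(19, 74, 60) = 19
L (Minnie): min(11, 8, 3, 22) = 3
H (Maxine): max(6, 21, 19, 3) = 21
B (Minnie): min(57, 21, 1, 92) = 1
Root (Maxine): max(1, 49, 45) = 49

49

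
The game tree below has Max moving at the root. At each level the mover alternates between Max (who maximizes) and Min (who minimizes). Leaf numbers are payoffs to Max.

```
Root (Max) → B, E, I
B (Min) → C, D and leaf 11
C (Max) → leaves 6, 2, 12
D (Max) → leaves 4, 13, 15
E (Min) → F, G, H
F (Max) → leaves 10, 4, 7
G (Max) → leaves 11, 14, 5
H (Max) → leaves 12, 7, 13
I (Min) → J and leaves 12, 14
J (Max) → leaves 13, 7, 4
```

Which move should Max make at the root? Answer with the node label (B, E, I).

I

C (Max): max(6, 2, 12) = 12
D (Max): max(4, 13, 15) = 15
B (Min): min(12, 15, 11) = 11
F (Max): max(10, 4, 7) = 10
G (Max): max(11, 14, 5) = 14
H (Max): max(12, 7, 13) = 13
E (Min): min(10, 14, 13) = 10
J (Max): max(13, 7, 4) = 13
I (Min): min(13, 12, 14) = 12
Root (Max): max(11, 10, 12) = 12
Max picks the child with the highest value: I (value 12).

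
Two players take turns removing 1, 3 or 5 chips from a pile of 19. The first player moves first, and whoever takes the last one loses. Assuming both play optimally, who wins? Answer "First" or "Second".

i:   0  1  2  3  4  5  6  7  8  9 10 11 12 13 14 15 16 17 18 19
     W  L  W  L  W  L  W  L  W  L  W  L  W  L  W  L  W  L  W  L
Position 19 is L, so the second player wins.

Second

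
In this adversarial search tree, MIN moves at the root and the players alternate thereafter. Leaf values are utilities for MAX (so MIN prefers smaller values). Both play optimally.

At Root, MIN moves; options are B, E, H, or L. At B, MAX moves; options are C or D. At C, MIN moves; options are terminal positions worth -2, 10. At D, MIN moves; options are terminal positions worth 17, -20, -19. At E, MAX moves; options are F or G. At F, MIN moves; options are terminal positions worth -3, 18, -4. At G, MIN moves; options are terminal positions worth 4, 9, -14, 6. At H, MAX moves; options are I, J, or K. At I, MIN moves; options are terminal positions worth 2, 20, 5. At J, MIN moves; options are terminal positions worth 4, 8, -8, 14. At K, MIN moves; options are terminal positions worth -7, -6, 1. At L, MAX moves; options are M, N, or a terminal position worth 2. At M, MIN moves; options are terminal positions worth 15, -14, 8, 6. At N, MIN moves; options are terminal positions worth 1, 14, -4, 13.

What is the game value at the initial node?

C (MIN): min(-2, 10) = -2
D (MIN): min(17, -20, -19) = -20
B (MAX): max(-2, -20) = -2
F (MIN): min(-3, 18, -4) = -4
G (MIN): min(4, 9, -14, 6) = -14
E (MAX): max(-4, -14) = -4
I (MIN): min(2, 20, 5) = 2
J (MIN): min(4, 8, -8, 14) = -8
K (MIN): min(-7, -6, 1) = -7
H (MAX): max(2, -8, -7) = 2
M (MIN): min(15, -14, 8, 6) = -14
N (MIN): min(1, 14, -4, 13) = -4
L (MAX): max(-14, -4, 2) = 2
Root (MIN): min(-2, -4, 2, 2) = -4

-4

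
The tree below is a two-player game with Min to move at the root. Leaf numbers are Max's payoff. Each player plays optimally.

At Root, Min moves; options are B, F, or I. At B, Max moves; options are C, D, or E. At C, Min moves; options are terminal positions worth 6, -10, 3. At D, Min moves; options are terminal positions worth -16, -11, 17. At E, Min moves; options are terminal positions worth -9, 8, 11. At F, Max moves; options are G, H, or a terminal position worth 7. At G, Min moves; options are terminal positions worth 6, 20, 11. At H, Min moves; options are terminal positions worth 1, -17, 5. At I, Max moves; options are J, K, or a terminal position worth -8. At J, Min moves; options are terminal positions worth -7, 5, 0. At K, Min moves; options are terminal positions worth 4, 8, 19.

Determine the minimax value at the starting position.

C (Min): min(6, -10, 3) = -10
D (Min): min(-16, -11, 17) = -16
E (Min): min(-9, 8, 11) = -9
B (Max): max(-10, -16, -9) = -9
G (Min): min(6, 20, 11) = 6
H (Min): min(1, -17, 5) = -17
F (Max): max(6, -17, 7) = 7
J (Min): min(-7, 5, 0) = -7
K (Min): min(4, 8, 19) = 4
I (Max): max(-7, 4, -8) = 4
Root (Min): min(-9, 7, 4) = -9

-9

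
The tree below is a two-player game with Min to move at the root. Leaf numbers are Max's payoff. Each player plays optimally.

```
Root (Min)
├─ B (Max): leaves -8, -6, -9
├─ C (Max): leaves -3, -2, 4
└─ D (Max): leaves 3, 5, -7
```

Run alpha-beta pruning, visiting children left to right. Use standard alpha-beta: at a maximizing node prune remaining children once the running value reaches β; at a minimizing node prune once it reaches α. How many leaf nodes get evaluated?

5

B [α=-∞,β=+∞]: v=-6
C [α=-∞,β=-6]: v=-3 after child 1 ≥ β → β-cutoff, skip 2
D [α=-∞,β=-6]: v=3 after child 1 ≥ β → β-cutoff, skip 2
Root [α=-∞,β=+∞]: v=-6
Leaves evaluated: 5 of 9.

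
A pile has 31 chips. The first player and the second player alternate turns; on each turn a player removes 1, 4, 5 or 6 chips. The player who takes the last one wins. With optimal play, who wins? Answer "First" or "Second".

Mark each pile size as W (mover wins) or L (mover loses):
i:   0  1  2  3  4  5  6  7  8  9 10 11 12 13 14 15 16 17 18 19 20 21 22 23 24 25 26 27 28 29 30 31
     L  W  L  W  W  W  W  W  W  L  W  L  W  W  W  W  W  W  L  W  L  W  W  W  W  W  W  L  W  L  W  W
Position 31 is W, so the first player wins.

First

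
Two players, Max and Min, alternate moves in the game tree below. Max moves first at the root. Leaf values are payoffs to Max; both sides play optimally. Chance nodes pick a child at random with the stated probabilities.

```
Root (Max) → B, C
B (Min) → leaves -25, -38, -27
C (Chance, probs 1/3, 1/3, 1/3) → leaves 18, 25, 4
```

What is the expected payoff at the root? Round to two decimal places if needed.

15.67

B (Min): min(-25, -38, -27) = -38
C (Chance): 1/3·18 + 1/3·25 + 1/3·4 = 15.67
Root (Max): max(-38, 15.67) = 15.67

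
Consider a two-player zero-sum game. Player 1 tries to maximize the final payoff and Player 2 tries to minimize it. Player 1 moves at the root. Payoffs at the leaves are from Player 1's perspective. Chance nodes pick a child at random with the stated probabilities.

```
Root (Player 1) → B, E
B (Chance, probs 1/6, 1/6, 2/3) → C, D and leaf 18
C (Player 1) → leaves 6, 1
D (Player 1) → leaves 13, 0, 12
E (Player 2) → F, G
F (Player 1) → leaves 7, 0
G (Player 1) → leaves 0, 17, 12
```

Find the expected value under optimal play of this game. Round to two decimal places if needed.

C (Player 1): max(6, 1) = 6
D (Player 1): max(13, 0, 12) = 13
B (Chance): 1/6·6 + 1/6·13 + 2/3·18 = 15.17
F (Player 1): max(7, 0) = 7
G (Player 1): max(0, 17, 12) = 17
E (Player 2): min(7, 17) = 7
Root (Player 1): max(15.17, 7) = 15.17

15.17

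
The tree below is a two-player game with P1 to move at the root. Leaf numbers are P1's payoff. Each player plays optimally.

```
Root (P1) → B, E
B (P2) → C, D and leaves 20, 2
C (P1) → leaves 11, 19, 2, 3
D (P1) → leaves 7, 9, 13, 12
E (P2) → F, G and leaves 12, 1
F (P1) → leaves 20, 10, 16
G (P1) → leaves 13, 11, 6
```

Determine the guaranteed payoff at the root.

2

C (P1): max(11, 19, 2, 3) = 19
D (P1): max(7, 9, 13, 12) = 13
B (P2): min(19, 13, 20, 2) = 2
F (P1): max(20, 10, 16) = 20
G (P1): max(13, 11, 6) = 13
E (P2): min(20, 13, 12, 1) = 1
Root (P1): max(2, 1) = 2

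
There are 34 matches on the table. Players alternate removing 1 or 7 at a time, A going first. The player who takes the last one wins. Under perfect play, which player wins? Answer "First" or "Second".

Second

Positions where the player to move wins (W) vs loses (L):
i:   0  1  2  3  4  5  6  7  8  9 10 11 12 13 14 15 16 17 18 19 20 21 22 23 24 25 26 27 28 29 30 31 32 33 34
     L  W  L  W  L  W  L  W  L  W  L  W  L  W  L  W  L  W  L  W  L  W  L  W  L  W  L  W  L  W  L  W  L  W  L
Position 34 is L, so the second player wins.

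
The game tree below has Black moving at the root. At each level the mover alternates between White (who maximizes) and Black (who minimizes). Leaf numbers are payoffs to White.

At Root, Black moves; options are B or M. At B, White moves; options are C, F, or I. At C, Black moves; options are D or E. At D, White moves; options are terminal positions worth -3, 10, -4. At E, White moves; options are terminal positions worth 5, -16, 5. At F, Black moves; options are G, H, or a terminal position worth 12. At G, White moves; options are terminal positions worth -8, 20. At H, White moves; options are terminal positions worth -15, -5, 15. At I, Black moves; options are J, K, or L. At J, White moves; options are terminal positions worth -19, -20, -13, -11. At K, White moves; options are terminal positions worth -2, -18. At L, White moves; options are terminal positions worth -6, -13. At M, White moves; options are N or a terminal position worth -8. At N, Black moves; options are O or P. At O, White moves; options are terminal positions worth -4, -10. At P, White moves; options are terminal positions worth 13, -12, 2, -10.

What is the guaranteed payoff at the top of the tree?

-4

D (White): max(-3, 10, -4) = 10
E (White): max(5, -16, 5) = 5
C (Black): min(10, 5) = 5
G (White): max(-8, 20) = 20
H (White): max(-15, -5, 15) = 15
F (Black): min(20, 15, 12) = 12
J (White): max(-19, -20, -13, -11) = -11
K (White): max(-2, -18) = -2
L (White): max(-6, -13) = -6
I (Black): min(-11, -2, -6) = -11
B (White): max(5, 12, -11) = 12
O (White): max(-4, -10) = -4
P (White): max(13, -12, 2, -10) = 13
N (Black): min(-4, 13) = -4
M (White): max(-4, -8) = -4
Root (Black): min(12, -4) = -4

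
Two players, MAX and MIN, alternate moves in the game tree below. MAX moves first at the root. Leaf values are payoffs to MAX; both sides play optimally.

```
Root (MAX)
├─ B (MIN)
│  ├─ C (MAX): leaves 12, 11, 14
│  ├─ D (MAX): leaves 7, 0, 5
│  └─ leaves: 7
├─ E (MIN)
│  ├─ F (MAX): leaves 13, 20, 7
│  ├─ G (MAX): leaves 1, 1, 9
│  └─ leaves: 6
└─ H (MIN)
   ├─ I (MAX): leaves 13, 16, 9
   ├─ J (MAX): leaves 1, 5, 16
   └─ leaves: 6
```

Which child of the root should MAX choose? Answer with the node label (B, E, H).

B

C (MAX): max(12, 11, 14) = 14
D (MAX): max(7, 0, 5) = 7
B (MIN): min(14, 7, 7) = 7
F (MAX): max(13, 20, 7) = 20
G (MAX): max(1, 1, 9) = 9
E (MIN): min(20, 9, 6) = 6
I (MAX): max(13, 16, 9) = 16
J (MAX): max(1, 5, 16) = 16
H (MIN): min(16, 16, 6) = 6
Root (MAX): max(7, 6, 6) = 7
MAX picks the child with the highest value: B (value 7).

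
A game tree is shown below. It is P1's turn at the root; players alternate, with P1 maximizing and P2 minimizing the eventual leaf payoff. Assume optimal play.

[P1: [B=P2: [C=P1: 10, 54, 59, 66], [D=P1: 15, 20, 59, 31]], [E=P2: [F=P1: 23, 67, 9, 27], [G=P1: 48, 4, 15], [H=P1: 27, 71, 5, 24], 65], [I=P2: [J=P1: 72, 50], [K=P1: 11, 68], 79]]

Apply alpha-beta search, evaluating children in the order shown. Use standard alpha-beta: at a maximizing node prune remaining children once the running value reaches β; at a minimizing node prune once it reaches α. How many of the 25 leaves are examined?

C [α=-∞,β=+∞]: v=66
D [α=-∞,β=66]: v=59
B [α=-∞,β=+∞]: v=59
F [α=59,β=+∞]: v=67
G [α=59,β=67]: v=48
E [α=59,β=+∞]: v=48 after child 2 ≤ α → α-cutoff, skip 2
J [α=59,β=+∞]: v=72
K [α=59,β=72]: v=68
I [α=59,β=+∞]: v=68
Root [α=-∞,β=+∞]: v=68
Leaves evaluated: 20 of 25.

20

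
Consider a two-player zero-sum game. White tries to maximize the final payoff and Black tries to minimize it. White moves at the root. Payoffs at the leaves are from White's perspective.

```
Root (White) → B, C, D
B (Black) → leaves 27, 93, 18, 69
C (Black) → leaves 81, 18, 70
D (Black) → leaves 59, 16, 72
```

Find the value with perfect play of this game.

B (Black): min(27, 93, 18, 69) = 18
C (Black): min(81, 18, 70) = 18
D (Black): min(59, 16, 72) = 16
Root (White): max(18, 18, 16) = 18

18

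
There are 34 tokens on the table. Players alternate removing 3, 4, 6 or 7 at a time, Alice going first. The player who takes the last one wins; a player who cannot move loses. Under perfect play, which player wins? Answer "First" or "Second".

First

Compute winning (W) and losing (L) positions by backward induction:
i:   0  1  2  3  4  5  6  7  8  9 10 11 12 13 14 15 16 17 18 19 20 21 22 23 24 25 26 27 28 29 30 31 32 33 34
     L  L  L  W  W  W  W  W  W  W  L  L  L  W  W  W  W  W  W  W  L  L  L  W  W  W  W  W  W  W  L  L  L  W  W
Position 34 is W, so the first player wins.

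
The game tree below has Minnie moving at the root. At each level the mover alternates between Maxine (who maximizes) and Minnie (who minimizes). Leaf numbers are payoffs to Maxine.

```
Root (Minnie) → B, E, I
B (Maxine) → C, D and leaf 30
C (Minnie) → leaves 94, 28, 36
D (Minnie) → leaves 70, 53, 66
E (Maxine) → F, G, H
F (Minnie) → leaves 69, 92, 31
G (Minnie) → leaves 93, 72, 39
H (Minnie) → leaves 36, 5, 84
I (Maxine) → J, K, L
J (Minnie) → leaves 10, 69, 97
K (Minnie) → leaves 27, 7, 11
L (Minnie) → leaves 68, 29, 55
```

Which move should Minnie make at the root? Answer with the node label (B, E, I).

I

C (Minnie): min(94, 28, 36) = 28
D (Minnie): min(70, 53, 66) = 53
B (Maxine): max(28, 53, 30) = 53
F (Minnie): min(69, 92, 31) = 31
G (Minnie): min(93, 72, 39) = 39
H (Minnie): min(36, 5, 84) = 5
E (Maxine): max(31, 39, 5) = 39
J (Minnie): min(10, 69, 97) = 10
K (Minnie): min(27, 7, 11) = 7
L (Minnie): min(68, 29, 55) = 29
I (Maxine): max(10, 7, 29) = 29
Root (Minnie): min(53, 39, 29) = 29
Minnie picks the child with the lowest value: I (value 29).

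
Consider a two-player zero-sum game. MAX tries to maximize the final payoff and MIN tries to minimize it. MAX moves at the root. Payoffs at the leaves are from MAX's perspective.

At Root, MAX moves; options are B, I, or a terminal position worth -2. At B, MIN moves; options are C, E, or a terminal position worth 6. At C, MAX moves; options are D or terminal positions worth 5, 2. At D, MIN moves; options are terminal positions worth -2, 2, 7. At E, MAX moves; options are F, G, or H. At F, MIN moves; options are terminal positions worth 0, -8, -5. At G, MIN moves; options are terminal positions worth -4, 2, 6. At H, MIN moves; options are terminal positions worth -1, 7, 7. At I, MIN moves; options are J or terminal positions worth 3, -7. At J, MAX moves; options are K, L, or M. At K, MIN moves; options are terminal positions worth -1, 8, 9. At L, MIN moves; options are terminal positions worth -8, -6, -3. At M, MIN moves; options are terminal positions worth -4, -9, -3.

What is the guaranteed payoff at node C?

D: min(-2, 2, 7) = -2
C: max(-2, 5, 2) = 5

5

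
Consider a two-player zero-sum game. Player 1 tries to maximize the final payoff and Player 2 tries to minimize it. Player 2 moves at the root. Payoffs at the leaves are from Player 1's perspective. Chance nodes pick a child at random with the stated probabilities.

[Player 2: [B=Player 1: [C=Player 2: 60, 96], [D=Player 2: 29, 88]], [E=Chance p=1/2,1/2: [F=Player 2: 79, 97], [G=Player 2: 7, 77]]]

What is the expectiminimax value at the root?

C (Player 2): min(60, 96) = 60
D (Player 2): min(29, 88) = 29
B (Player 1): max(60, 29) = 60
F (Player 2): min(79, 97) = 79
G (Player 2): min(7, 77) = 7
E (Chance): 1/2·79 + 1/2·7 = 43
Root (Player 2): min(60, 43) = 43

43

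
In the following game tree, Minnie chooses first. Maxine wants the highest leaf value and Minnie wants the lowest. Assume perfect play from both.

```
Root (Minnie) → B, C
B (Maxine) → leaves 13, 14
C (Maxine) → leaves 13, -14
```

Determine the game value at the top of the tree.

13

B (Maxine): max(13, 14) = 14
C (Maxine): max(13, -14) = 13
Root (Minnie): min(14, 13) = 13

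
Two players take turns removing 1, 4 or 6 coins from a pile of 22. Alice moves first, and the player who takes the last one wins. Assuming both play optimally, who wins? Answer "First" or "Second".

Second

W/L table (W = player to move can force a win):
i:   0  1  2  3  4  5  6  7  8  9 10 11 12 13 14 15 16 17 18 19 20 21 22
     L  W  L  W  W  L  W  L  W  W  L  W  L  W  W  L  W  L  W  W  L  W  L
Position 22 is L, so the second player wins.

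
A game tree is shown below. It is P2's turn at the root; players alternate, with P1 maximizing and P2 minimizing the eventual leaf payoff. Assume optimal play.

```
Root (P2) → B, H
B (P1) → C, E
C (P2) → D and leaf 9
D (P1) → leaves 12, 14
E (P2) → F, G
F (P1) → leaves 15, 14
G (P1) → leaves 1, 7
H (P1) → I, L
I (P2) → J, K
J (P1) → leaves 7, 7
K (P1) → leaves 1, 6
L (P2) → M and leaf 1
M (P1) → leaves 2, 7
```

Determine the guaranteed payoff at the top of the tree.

D (P1): max(12, 14) = 14
C (P2): min(14, 9) = 9
F (P1): max(15, 14) = 15
G (P1): max(1, 7) = 7
E (P2): min(15, 7) = 7
B (P1): max(9, 7) = 9
J (P1): max(7, 7) = 7
K (P1): max(1, 6) = 6
I (P2): min(7, 6) = 6
M (P1): max(2, 7) = 7
L (P2): min(7, 1) = 1
H (P1): max(6, 1) = 6
Root (P2): min(9, 6) = 6

6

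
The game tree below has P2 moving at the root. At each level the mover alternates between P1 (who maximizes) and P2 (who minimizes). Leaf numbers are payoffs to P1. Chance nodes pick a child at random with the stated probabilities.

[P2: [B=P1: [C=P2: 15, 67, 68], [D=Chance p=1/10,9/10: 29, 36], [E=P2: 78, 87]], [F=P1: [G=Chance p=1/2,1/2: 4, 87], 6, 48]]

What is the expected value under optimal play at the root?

C (P2): min(15, 67, 68) = 15
D (Chance): 1/10·29 + 9/10·36 = 35.3
E (P2): min(78, 87) = 78
B (P1): max(15, 35.3, 78) = 78
G (Chance): 1/2·4 + 1/2·87 = 45.5
F (P1): max(45.5, 6, 48) = 48
Root (P2): min(78, 48) = 48

48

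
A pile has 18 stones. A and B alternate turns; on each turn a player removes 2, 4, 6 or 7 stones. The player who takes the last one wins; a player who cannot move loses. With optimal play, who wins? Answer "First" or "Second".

i:   0  1  2  3  4  5  6  7  8  9 10 11 12 13 14 15 16 17 18
     L  L  W  W  W  W  W  W  W  L  L  W  W  W  W  W  W  W  L
Position 18 is L, so the second player wins.

Second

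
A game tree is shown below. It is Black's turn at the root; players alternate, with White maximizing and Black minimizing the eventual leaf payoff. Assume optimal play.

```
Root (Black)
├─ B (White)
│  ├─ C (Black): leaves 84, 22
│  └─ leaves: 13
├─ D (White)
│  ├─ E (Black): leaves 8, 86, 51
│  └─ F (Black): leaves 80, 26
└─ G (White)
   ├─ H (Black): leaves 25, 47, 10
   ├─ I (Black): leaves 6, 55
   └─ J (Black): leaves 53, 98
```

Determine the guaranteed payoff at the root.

22

C (Black): min(84, 22) = 22
B (White): max(22, 13) = 22
E (Black): min(8, 86, 51) = 8
F (Black): min(80, 26) = 26
D (White): max(8, 26) = 26
H (Black): min(25, 47, 10) = 10
I (Black): min(6, 55) = 6
J (Black): min(53, 98) = 53
G (White): max(10, 6, 53) = 53
Root (Black): min(22, 26, 53) = 22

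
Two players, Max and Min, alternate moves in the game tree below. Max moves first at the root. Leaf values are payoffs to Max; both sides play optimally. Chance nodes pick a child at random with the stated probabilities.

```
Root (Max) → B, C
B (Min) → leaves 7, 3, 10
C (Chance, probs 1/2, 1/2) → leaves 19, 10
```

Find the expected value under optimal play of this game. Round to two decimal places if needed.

14.5

B (Min): min(7, 3, 10) = 3
C (Chance): 1/2·19 + 1/2·10 = 14.5
Root (Max): max(3, 14.5) = 14.5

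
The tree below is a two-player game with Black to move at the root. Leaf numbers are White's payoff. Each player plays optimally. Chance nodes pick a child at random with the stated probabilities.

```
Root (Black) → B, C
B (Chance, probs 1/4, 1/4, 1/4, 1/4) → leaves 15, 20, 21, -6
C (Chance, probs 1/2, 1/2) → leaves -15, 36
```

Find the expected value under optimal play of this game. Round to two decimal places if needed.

10.5

B (Chance): 1/4·15 + 1/4·20 + 1/4·21 + 1/4·-6 = 12.5
C (Chance): 1/2·-15 + 1/2·36 = 10.5
Root (Black): min(12.5, 10.5) = 10.5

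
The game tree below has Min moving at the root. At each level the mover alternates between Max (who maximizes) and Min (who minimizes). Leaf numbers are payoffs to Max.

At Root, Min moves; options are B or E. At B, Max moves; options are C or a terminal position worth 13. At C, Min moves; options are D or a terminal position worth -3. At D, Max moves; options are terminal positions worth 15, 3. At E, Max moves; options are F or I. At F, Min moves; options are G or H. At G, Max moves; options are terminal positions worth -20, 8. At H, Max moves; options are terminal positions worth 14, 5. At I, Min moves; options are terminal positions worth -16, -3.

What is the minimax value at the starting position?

8

D (Max): max(15, 3) = 15
C (Min): min(15, -3) = -3
B (Max): max(-3, 13) = 13
G (Max): max(-20, 8) = 8
H (Max): max(14, 5) = 14
F (Min): min(8, 14) = 8
I (Min): min(-16, -3) = -16
E (Max): max(8, -16) = 8
Root (Min): min(13, 8) = 8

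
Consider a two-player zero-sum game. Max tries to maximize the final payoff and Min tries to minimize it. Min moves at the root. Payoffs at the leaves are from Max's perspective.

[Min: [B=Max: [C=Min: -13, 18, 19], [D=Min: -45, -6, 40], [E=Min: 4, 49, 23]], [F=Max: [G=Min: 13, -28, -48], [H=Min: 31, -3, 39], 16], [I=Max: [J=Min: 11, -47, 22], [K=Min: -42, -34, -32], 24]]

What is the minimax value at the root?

C (Min): min(-13, 18, 19) = -13
D (Min): min(-45, -6, 40) = -45
E (Min): min(4, 49, 23) = 4
B (Max): max(-13, -45, 4) = 4
G (Min): min(13, -28, -48) = -48
H (Min): min(31, -3, 39) = -3
F (Max): max(-48, -3, 16) = 16
J (Min): min(11, -47, 22) = -47
K (Min): min(-42, -34, -32) = -42
I (Max): max(-47, -42, 24) = 24
Root (Min): min(4, 16, 24) = 4

4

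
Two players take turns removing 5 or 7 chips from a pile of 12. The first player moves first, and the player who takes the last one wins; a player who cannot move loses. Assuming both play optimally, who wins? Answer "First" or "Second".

Second

Mark each pile size as W (mover wins) or L (mover loses):
i:   0  1  2  3  4  5  6  7  8  9 10 11 12
     L  L  L  L  L  W  W  W  W  W  W  W  L
Position 12 is L, so the second player wins.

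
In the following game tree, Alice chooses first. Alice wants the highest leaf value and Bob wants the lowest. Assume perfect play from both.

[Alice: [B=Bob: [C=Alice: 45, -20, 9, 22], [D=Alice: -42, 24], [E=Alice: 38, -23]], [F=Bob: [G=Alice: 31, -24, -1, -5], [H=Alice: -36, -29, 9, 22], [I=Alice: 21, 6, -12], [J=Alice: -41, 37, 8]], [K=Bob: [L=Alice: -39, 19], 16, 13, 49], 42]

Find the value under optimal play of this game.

C (Alice): max(45, -20, 9, 22) = 45
D (Alice): max(-42, 24) = 24
E (Alice): max(38, -23) = 38
B (Bob): min(45, 24, 38) = 24
G (Alice): max(31, -24, -1, -5) = 31
H (Alice): max(-36, -29, 9, 22) = 22
I (Alice): max(21, 6, -12) = 21
J (Alice): max(-41, 37, 8) = 37
F (Bob): min(31, 22, 21, 37) = 21
L (Alice): max(-39, 19) = 19
K (Bob): min(19, 16, 13, 49) = 13
Root (Alice): max(24, 21, 13, 42) = 42

42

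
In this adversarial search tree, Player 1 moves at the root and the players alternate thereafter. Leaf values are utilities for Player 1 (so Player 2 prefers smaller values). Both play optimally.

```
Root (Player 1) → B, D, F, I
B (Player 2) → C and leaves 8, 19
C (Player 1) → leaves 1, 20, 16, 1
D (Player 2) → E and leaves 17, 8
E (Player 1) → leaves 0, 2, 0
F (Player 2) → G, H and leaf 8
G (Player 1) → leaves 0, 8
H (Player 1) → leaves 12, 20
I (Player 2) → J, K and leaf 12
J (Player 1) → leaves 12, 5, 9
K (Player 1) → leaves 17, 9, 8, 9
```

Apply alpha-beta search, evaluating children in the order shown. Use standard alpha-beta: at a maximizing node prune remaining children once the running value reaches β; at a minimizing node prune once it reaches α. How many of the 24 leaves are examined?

16

C [α=-∞,β=+∞]: v=20
B [α=-∞,β=+∞]: v=8
E [α=8,β=+∞]: v=2
D [α=8,β=+∞]: v=2 after child 1 ≤ α → α-cutoff, skip 2
G [α=8,β=+∞]: v=8
F [α=8,β=+∞]: v=8 after child 1 ≤ α → α-cutoff, skip 2
J [α=8,β=+∞]: v=12
K [α=8,β=12]: v=17 after child 1 ≥ β → β-cutoff, skip 3
I [α=8,β=+∞]: v=12
Root [α=-∞,β=+∞]: v=12
Leaves evaluated: 16 of 24.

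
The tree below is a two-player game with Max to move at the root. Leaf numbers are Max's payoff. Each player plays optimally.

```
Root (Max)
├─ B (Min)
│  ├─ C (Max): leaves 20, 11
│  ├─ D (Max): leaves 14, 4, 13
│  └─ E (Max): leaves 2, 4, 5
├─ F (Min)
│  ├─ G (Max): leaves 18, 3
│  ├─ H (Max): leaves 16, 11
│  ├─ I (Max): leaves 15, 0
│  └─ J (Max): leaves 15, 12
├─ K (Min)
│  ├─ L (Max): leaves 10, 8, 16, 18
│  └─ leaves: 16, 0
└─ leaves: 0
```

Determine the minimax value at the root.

15

C (Max): max(20, 11) = 20
D (Max): max(14, 4, 13) = 14
E (Max): max(2, 4, 5) = 5
B (Min): min(20, 14, 5) = 5
G (Max): max(18, 3) = 18
H (Max): max(16, 11) = 16
I (Max): max(15, 0) = 15
J (Max): max(15, 12) = 15
F (Min): min(18, 16, 15, 15) = 15
L (Max): max(10, 8, 16, 18) = 18
K (Min): min(18, 16, 0) = 0
Root (Max): max(5, 15, 0, 0) = 15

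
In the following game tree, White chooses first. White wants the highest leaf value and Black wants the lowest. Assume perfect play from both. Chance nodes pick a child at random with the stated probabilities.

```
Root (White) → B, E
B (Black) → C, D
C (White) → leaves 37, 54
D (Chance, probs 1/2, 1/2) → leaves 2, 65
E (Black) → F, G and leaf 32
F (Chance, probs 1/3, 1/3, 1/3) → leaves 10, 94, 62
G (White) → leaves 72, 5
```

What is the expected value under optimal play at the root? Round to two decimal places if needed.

33.5

C (White): max(37, 54) = 54
D (Chance): 1/2·2 + 1/2·65 = 33.5
B (Black): min(54, 33.5) = 33.5
F (Chance): 1/3·10 + 1/3·94 + 1/3·62 = 55.33
G (White): max(72, 5) = 72
E (Black): min(55.33, 72, 32) = 32
Root (White): max(33.5, 32) = 33.5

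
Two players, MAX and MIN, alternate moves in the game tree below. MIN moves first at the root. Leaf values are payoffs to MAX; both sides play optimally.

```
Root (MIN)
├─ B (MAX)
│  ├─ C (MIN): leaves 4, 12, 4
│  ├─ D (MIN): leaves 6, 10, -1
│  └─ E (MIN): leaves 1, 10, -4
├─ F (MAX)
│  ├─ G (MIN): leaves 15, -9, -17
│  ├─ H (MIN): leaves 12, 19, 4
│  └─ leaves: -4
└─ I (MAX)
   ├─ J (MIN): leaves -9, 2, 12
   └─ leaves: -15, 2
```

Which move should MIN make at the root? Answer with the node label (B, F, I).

I

C (MIN): min(4, 12, 4) = 4
D (MIN): min(6, 10, -1) = -1
E (MIN): min(1, 10, -4) = -4
B (MAX): max(4, -1, -4) = 4
G (MIN): min(15, -9, -17) = -17
H (MIN): min(12, 19, 4) = 4
F (MAX): max(-17, 4, -4) = 4
J (MIN): min(-9, 2, 12) = -9
I (MAX): max(-9, -15, 2) = 2
Root (MIN): min(4, 4, 2) = 2
MIN picks the child with the lowest value: I (value 2).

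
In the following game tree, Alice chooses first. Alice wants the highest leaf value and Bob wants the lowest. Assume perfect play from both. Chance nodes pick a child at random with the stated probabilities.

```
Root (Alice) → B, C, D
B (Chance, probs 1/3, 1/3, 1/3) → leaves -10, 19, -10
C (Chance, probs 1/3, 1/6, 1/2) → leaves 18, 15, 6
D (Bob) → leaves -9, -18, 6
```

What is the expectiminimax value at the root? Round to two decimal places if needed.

11.5

B (Chance): 1/3·-10 + 1/3·19 + 1/3·-10 = -0.33
C (Chance): 1/3·18 + 1/6·15 + 1/2·6 = 11.5
D (Bob): min(-9, -18, 6) = -18
Root (Alice): max(-0.33, 11.5, -18) = 11.5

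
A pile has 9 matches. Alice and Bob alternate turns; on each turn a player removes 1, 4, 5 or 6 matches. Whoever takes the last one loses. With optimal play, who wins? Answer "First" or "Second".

Compute winning (W) and losing (L) positions by backward induction:
i:   0  1  2  3  4  5  6  7  8  9
     W  L  W  L  W  W  W  W  W  W
Position 9 is W, so the first player wins.

First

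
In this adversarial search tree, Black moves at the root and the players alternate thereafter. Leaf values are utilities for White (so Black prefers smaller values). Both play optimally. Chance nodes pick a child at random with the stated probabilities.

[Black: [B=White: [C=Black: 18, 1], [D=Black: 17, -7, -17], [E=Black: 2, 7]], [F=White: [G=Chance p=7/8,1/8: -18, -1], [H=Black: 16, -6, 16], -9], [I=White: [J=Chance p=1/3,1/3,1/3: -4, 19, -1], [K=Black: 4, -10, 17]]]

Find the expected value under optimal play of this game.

-6

C (Black): min(18, 1) = 1
D (Black): min(17, -7, -17) = -17
E (Black): min(2, 7) = 2
B (White): max(1, -17, 2) = 2
G (Chance): 7/8·-18 + 1/8·-1 = -15.88
H (Black): min(16, -6, 16) = -6
F (White): max(-15.88, -6, -9) = -6
J (Chance): 1/3·-4 + 1/3·19 + 1/3·-1 = 4.67
K (Black): min(4, -10, 17) = -10
I (White): max(4.67, -10) = 4.67
Root (Black): min(2, -6, 4.67) = -6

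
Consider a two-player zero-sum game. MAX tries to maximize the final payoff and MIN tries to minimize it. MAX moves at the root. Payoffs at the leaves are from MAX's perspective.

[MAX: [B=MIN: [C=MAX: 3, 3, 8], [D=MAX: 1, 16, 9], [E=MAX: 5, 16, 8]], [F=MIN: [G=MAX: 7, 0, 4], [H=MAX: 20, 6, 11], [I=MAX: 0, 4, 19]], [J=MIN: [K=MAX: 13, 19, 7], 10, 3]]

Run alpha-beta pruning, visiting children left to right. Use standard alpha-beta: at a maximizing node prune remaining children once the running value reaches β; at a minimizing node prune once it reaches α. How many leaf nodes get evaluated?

15

C [α=-∞,β=+∞]: v=8
D [α=-∞,β=8]: v=16 after child 2 ≥ β → β-cutoff, skip 1
E [α=-∞,β=8]: v=16 after child 2 ≥ β → β-cutoff, skip 1
B [α=-∞,β=+∞]: v=8
G [α=8,β=+∞]: v=7
F [α=8,β=+∞]: v=7 after child 1 ≤ α → α-cutoff, skip 2
K [α=8,β=+∞]: v=19
J [α=8,β=+∞]: v=3
Root [α=-∞,β=+∞]: v=8
Leaves evaluated: 15 of 23.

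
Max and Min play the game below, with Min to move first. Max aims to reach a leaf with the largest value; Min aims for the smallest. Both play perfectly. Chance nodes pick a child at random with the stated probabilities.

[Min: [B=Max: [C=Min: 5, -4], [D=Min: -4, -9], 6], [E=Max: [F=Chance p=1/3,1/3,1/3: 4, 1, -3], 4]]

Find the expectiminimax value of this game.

C (Min): min(5, -4) = -4
D (Min): min(-4, -9) = -9
B (Max): max(-4, -9, 6) = 6
F (Chance): 1/3·4 + 1/3·1 + 1/3·-3 = 0.67
E (Max): max(0.67, 4) = 4
Root (Min): min(6, 4) = 4

4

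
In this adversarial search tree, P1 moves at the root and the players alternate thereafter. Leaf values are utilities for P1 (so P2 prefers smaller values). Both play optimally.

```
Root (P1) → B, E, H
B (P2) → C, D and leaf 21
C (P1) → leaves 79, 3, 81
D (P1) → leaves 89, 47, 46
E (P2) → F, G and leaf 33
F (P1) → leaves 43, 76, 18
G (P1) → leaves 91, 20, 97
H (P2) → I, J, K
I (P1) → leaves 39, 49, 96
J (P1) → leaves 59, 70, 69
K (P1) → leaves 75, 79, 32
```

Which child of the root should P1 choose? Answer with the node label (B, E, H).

H

C (P1): max(79, 3, 81) = 81
D (P1): max(89, 47, 46) = 89
B (P2): min(81, 89, 21) = 21
F (P1): max(43, 76, 18) = 76
G (P1): max(91, 20, 97) = 97
E (P2): min(76, 97, 33) = 33
I (P1): max(39, 49, 96) = 96
J (P1): max(59, 70, 69) = 70
K (P1): max(75, 79, 32) = 79
H (P2): min(96, 70, 79) = 70
Root (P1): max(21, 33, 70) = 70
P1 picks the child with the highest value: H (value 70).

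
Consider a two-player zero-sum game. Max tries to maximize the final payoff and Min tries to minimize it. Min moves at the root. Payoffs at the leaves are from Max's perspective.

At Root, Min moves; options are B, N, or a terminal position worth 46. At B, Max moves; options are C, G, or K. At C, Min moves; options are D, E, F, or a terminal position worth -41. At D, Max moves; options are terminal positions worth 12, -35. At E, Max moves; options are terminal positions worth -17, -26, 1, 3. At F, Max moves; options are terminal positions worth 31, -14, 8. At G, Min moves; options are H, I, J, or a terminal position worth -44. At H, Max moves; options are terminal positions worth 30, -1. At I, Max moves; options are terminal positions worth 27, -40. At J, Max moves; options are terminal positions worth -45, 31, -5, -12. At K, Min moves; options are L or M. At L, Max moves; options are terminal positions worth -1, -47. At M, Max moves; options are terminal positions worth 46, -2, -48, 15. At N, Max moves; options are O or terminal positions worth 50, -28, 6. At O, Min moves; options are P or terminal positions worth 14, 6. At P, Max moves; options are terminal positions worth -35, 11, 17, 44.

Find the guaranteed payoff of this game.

D (Max): max(12, -35) = 12
E (Max): max(-17, -26, 1, 3) = 3
F (Max): max(31, -14, 8) = 31
C (Min): min(12, 3, 31, -41) = -41
H (Max): max(30, -1) = 30
I (Max): max(27, -40) = 27
J (Max): max(-45, 31, -5, -12) = 31
G (Min): min(30, 27, 31, -44) = -44
L (Max): max(-1, -47) = -1
M (Max): max(46, -2, -48, 15) = 46
K (Min): min(-1, 46) = -1
B (Max): max(-41, -44, -1) = -1
P (Max): max(-35, 11, 17, 44) = 44
O (Min): min(44, 14, 6) = 6
N (Max): max(6, 50, -28, 6) = 50
Root (Min): min(-1, 50, 46) = -1

-1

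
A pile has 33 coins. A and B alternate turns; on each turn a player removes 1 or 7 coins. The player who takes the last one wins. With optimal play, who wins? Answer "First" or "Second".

Positions where the player to move wins (W) vs loses (L):
i:   0  1  2  3  4  5  6  7  8  9 10 11 12 13 14 15 16 17 18 19 20 21 22 23 24 25 26 27 28 29 30 31 32 33
     L  W  L  W  L  W  L  W  L  W  L  W  L  W  L  W  L  W  L  W  L  W  L  W  L  W  L  W  L  W  L  W  L  W
Position 33 is W, so the first player wins.

First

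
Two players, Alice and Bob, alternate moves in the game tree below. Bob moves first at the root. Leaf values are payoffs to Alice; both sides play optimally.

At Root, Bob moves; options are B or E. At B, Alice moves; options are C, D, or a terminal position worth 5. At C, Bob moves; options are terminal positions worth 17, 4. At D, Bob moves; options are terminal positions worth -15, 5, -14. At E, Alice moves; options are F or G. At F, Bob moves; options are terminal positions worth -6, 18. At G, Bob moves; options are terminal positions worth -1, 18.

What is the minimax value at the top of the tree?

-1

C (Bob): min(17, 4) = 4
D (Bob): min(-15, 5, -14) = -15
B (Alice): max(4, -15, 5) = 5
F (Bob): min(-6, 18) = -6
G (Bob): min(-1, 18) = -1
E (Alice): max(-6, -1) = -1
Root (Bob): min(5, -1) = -1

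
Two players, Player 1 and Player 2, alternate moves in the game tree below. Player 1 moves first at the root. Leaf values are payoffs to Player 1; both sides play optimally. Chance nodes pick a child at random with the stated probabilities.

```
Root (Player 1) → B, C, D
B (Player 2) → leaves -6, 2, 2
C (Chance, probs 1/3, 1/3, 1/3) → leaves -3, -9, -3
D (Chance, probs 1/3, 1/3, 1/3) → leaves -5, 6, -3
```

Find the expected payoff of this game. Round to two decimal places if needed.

-0.67

B (Player 2): min(-6, 2, 2) = -6
C (Chance): 1/3·-3 + 1/3·-9 + 1/3·-3 = -5
D (Chance): 1/3·-5 + 1/3·6 + 1/3·-3 = -0.67
Root (Player 1): max(-6, -5, -0.67) = -0.67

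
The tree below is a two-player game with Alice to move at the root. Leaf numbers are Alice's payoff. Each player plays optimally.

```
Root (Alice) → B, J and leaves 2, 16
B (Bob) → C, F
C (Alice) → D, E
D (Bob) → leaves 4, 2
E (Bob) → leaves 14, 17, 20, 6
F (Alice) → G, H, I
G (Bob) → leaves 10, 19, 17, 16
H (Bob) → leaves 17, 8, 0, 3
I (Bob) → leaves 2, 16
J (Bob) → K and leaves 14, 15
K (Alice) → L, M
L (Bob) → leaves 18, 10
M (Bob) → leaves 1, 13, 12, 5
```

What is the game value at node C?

D: min(4, 2) = 2
E: min(14, 17, 20, 6) = 6
C: max(2, 6) = 6

6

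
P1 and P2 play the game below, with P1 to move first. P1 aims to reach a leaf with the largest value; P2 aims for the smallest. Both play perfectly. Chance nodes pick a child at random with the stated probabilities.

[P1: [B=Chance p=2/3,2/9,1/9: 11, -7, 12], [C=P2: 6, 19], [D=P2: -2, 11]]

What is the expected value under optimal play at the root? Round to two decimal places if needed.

7.11

B (Chance): 2/3·11 + 2/9·-7 + 1/9·12 = 7.11
C (P2): min(6, 19) = 6
D (P2): min(-2, 11) = -2
Root (P1): max(7.11, 6, -2) = 7.11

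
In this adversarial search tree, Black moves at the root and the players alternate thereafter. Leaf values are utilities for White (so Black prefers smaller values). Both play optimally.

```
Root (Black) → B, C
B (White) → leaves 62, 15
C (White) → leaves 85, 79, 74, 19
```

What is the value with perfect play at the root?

B (White): max(62, 15) = 62
C (White): max(85, 79, 74, 19) = 85
Root (Black): min(62, 85) = 62

62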